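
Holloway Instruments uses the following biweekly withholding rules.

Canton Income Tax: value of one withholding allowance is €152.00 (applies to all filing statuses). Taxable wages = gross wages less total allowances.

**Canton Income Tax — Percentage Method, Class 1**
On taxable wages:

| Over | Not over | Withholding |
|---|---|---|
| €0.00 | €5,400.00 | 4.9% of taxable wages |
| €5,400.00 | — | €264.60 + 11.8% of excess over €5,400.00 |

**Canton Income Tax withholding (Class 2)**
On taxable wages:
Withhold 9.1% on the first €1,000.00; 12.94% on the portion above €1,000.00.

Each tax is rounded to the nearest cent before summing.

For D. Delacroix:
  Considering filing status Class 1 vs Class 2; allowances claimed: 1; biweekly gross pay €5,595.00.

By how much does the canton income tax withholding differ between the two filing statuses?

Canton Income Tax (Class 1): taxable = €5,595.00 − 1×€152.00 = €5,443.00
  €264.60 + 11.8% × (€5,443.00 − €5,400.00) = €264.60 + 11.8% × €43.00 = €269.67
Canton Income Tax (Class 2): taxable = €5,595.00 − 1×€152.00 = €5,443.00
  €91.00 + 12.94% × (€5,443.00 − €1,000.00) = €91.00 + 12.94% × €4,443.00 = €665.92
Difference: |€269.67 − €665.92| = €396.25 (higher under Class 2)

€396.25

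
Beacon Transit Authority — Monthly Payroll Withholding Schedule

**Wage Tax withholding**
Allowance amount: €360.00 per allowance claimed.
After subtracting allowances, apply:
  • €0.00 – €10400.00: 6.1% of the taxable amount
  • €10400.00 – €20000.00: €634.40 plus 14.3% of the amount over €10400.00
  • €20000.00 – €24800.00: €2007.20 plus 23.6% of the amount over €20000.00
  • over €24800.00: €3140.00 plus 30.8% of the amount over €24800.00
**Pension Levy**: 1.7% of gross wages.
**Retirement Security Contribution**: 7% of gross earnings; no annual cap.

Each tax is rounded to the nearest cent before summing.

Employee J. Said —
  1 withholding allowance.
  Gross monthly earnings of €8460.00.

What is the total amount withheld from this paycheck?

€1230.12

Wage Tax: taxable = €8460.00 − 1×€360.00 = €8100.00
  6.1% × €8100.00 = €494.10
Pension Levy: 1.7% × €8460.00 = €143.82
Retirement Security Contribution: 7% × €8460.00 = €592.20
Total: €494.10 + €143.82 + €592.20 = €1230.12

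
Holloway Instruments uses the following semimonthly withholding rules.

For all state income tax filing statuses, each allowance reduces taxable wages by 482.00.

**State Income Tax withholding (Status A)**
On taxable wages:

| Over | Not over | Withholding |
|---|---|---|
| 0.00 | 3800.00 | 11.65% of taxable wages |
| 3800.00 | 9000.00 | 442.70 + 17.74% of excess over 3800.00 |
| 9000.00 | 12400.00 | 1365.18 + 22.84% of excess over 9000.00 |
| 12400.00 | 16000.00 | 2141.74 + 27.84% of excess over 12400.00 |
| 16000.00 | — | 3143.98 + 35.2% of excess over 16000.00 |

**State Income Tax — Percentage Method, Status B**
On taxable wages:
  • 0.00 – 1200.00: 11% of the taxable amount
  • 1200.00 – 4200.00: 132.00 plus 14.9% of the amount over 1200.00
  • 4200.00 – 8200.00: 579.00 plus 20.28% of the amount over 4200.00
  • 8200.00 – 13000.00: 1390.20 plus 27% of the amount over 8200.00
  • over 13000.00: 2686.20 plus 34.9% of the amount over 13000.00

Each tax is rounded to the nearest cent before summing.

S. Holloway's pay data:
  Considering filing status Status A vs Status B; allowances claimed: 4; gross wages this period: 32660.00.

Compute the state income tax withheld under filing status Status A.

8329.64

State Income Tax (Status A): taxable = 32660.00 − 4×482.00 = 30732.00
  3143.98 + 35.2% × (30732.00 − 16000.00) = 3143.98 + 35.2% × 14732.00 = 8329.64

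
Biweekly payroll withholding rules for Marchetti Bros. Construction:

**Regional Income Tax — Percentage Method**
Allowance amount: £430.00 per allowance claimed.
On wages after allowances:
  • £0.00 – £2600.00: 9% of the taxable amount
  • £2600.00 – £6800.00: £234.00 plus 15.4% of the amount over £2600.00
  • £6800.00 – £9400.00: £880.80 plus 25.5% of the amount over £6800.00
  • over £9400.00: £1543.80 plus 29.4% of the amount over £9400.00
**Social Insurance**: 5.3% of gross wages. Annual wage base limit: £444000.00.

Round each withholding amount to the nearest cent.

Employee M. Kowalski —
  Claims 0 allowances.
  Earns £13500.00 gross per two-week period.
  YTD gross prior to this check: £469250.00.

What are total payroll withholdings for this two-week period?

£2749.20

Regional Income Tax: taxable = £13500.00
  £1543.80 + 29.4% × (£13500.00 − £9400.00) = £1543.80 + 29.4% × £4100.00 = £2749.20
Social Insurance: YTD £469250.00 ≥ cap £444000.00 → £0.00
Total: £2749.20 + £0.00 = £2749.20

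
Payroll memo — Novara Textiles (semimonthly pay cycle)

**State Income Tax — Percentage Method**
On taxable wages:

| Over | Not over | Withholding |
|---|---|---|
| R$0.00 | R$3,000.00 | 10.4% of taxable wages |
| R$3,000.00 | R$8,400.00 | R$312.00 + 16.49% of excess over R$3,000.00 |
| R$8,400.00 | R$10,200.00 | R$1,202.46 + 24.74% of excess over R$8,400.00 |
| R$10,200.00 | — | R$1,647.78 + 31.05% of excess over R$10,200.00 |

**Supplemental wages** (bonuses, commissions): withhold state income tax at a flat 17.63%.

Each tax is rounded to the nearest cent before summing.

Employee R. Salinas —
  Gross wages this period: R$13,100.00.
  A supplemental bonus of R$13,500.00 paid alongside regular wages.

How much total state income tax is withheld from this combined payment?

State Income Tax: taxable = R$13,100.00
  R$1,647.78 + 31.05% × (R$13,100.00 − R$10,200.00) = R$1,647.78 + 31.05% × R$2,900.00 = R$2,548.23
Supplemental (17.63% flat on bonus): 17.63% × R$13,500.00 = R$2,380.05
Total state income tax: R$2,548.23 + R$2,380.05 = R$4,928.28

R$4,928.28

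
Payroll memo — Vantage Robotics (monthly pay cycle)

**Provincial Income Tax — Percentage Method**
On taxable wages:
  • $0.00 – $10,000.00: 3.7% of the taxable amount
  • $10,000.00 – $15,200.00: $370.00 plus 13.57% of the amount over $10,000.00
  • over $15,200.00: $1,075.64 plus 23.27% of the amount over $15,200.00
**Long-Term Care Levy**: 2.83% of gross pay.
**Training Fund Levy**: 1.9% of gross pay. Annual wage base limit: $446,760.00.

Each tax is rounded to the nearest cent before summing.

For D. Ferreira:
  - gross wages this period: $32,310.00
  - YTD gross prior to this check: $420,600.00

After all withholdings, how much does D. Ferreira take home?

$25,841.45

Provincial Income Tax: taxable = $32,310.00
  $1,075.64 + 23.27% × ($32,310.00 − $15,200.00) = $1,075.64 + 23.27% × $17,110.00 = $5,057.14
Long-Term Care Levy: 2.83% × $32,310.00 = $914.37
Training Fund Levy: cap $446,760.00 − YTD $420,600.00 = $26,160.00 subject; 1.9% × $26,160.00 = $497.04
Total withheld: $5,057.14 + $914.37 + $497.04 = $6,468.55
Net pay: $32,310.00 − $6,468.55 = $25,841.45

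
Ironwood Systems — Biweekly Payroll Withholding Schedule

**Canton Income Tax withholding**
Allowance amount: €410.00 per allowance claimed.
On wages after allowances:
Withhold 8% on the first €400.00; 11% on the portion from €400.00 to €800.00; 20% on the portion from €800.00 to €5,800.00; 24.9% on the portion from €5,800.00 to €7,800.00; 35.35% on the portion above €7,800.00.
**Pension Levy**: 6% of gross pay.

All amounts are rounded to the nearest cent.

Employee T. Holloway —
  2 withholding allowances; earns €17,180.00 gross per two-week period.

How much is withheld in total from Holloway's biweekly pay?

€5,630.76

Canton Income Tax: taxable = €17,180.00 − 2×€410.00 = €16,360.00
  €1,574.00 + 35.35% × (€16,360.00 − €7,800.00) = €1,574.00 + 35.35% × €8,560.00 = €4,599.96
Pension Levy: 6% × €17,180.00 = €1,030.80
Total: €4,599.96 + €1,030.80 = €5,630.76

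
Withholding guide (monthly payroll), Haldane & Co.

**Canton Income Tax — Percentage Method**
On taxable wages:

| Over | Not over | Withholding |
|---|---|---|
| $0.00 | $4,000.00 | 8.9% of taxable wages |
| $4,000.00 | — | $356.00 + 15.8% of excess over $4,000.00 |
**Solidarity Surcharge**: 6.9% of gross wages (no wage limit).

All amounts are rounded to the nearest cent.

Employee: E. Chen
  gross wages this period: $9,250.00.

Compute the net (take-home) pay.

$7,426.25

Canton Income Tax: taxable = $9,250.00
  $356.00 + 15.8% × ($9,250.00 − $4,000.00) = $356.00 + 15.8% × $5,250.00 = $1,185.50
Solidarity Surcharge: 6.9% × $9,250.00 = $638.25
Total withheld: $1,185.50 + $638.25 = $1,823.75
Net pay: $9,250.00 − $1,823.75 = $7,426.25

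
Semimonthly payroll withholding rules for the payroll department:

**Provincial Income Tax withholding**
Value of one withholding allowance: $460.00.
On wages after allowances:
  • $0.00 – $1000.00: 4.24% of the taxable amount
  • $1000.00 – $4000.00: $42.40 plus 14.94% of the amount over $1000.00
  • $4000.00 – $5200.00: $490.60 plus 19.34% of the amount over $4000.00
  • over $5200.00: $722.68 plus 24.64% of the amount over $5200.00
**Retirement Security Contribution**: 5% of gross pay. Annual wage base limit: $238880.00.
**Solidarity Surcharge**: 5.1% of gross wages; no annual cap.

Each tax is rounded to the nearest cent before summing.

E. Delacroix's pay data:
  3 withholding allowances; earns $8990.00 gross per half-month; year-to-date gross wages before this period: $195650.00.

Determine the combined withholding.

$2224.49

Provincial Income Tax: taxable = $8990.00 − 3×$460.00 = $7610.00
  $722.68 + 24.64% × ($7610.00 − $5200.00) = $722.68 + 24.64% × $2410.00 = $1316.50
Retirement Security Contribution: 5% × $8990.00 = $449.50
Solidarity Surcharge: 5.1% × $8990.00 = $458.49
Total: $1316.50 + $449.50 + $458.49 = $2224.49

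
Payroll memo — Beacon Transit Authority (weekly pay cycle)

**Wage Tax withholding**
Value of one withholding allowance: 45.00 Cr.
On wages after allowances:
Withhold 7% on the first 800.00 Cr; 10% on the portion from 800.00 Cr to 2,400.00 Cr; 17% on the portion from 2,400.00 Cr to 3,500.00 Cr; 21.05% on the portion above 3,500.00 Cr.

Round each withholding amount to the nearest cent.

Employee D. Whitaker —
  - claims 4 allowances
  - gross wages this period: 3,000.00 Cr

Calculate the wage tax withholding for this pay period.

Wage Tax: taxable = 3,000.00 Cr − 4×45.00 Cr = 2,820.00 Cr
  216.00 Cr + 17% × (2,820.00 Cr − 2,400.00 Cr) = 216.00 Cr + 17% × 420.00 Cr = 287.40 Cr

287.40 Cr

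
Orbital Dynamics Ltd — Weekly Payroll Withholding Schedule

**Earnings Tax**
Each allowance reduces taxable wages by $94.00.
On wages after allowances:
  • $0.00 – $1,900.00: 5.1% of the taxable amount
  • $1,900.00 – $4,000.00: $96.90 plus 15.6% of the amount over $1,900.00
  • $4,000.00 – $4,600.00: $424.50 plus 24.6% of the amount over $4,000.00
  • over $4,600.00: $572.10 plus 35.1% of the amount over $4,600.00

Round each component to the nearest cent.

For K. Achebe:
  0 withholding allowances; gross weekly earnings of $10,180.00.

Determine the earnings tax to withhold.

$2,530.68

Earnings Tax: taxable = $10,180.00
  $572.10 + 35.1% × ($10,180.00 − $4,600.00) = $572.10 + 35.1% × $5,580.00 = $2,530.68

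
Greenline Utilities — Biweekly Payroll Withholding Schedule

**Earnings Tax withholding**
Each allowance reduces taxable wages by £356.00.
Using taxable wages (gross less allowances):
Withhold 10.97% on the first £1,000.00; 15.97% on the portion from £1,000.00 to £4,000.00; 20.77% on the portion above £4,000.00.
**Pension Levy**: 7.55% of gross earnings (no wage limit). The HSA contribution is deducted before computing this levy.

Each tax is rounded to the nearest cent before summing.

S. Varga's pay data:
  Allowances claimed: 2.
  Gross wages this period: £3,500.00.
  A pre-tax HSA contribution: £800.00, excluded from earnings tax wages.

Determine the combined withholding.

£471.33

Earnings Tax: taxable = £3,500.00 − £800.00 − 2×£356.00 = £1,988.00
  £109.70 + 15.97% × (£1,988.00 − £1,000.00) = £109.70 + 15.97% × £988.00 = £267.48
Pension Levy: 7.55% × £2,700.00 = £203.85
Total: £267.48 + £203.85 = £471.33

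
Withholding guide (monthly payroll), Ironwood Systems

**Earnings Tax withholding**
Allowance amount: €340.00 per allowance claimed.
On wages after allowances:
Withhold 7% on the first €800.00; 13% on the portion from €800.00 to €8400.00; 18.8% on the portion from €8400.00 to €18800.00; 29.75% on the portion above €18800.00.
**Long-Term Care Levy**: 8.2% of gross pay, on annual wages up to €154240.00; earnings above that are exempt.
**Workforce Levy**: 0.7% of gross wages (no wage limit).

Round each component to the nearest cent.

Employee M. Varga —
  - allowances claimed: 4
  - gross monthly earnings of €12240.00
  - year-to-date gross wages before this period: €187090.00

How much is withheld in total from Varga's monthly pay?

Earnings Tax: taxable = €12240.00 − 4×€340.00 = €10880.00
  €1044.00 + 18.8% × (€10880.00 − €8400.00) = €1044.00 + 18.8% × €2480.00 = €1510.24
Long-Term Care Levy: YTD €187090.00 ≥ cap €154240.00 → €0.00
Workforce Levy: 0.7% × €12240.00 = €85.68
Total: €1510.24 + €0.00 + €85.68 = €1595.92

€1595.92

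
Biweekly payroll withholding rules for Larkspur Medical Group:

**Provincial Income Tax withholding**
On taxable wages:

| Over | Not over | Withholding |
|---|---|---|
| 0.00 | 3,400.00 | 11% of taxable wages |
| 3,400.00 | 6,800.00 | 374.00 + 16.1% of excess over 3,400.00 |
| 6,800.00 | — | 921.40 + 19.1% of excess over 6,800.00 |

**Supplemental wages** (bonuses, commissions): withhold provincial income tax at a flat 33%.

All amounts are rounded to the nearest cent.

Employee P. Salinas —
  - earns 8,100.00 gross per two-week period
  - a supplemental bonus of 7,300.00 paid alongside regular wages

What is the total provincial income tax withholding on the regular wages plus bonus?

Provincial Income Tax: taxable = 8,100.00
  921.40 + 19.1% × (8,100.00 − 6,800.00) = 921.40 + 19.1% × 1,300.00 = 1,169.70
Supplemental (33% flat on bonus): 33% × 7,300.00 = 2,409.00
Total provincial income tax: 1,169.70 + 2,409.00 = 3,578.70

3,578.70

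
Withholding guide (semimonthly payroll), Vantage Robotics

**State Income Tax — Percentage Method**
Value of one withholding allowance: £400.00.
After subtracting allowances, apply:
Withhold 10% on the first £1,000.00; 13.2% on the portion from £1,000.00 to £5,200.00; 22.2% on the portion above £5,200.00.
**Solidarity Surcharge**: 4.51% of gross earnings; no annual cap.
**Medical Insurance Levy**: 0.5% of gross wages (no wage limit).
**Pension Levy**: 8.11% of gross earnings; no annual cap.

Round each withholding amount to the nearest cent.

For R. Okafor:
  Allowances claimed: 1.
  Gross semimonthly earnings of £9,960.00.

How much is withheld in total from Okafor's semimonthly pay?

State Income Tax: taxable = £9,960.00 − 1×£400.00 = £9,560.00
  £654.40 + 22.2% × (£9,560.00 − £5,200.00) = £654.40 + 22.2% × £4,360.00 = £1,622.32
Solidarity Surcharge: 4.51% × £9,960.00 = £449.20
Medical Insurance Levy: 0.5% × £9,960.00 = £49.80
Pension Levy: 8.11% × £9,960.00 = £807.76
Total: £1,622.32 + £449.20 + £49.80 + £807.76 = £2,929.08

£2,929.08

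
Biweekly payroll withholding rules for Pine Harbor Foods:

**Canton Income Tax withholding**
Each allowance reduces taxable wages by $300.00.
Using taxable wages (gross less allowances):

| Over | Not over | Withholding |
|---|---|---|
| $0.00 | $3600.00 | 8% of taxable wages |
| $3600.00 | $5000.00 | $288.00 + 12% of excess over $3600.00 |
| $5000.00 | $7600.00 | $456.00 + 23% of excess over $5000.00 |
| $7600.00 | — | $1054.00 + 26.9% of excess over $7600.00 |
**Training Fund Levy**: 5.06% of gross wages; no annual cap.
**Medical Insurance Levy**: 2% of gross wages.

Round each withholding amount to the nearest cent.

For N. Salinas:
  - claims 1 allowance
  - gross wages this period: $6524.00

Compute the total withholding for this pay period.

$1198.11

Canton Income Tax: taxable = $6524.00 − 1×$300.00 = $6224.00
  $456.00 + 23% × ($6224.00 − $5000.00) = $456.00 + 23% × $1224.00 = $737.52
Training Fund Levy: 5.06% × $6524.00 = $330.11
Medical Insurance Levy: 2% × $6524.00 = $130.48
Total: $737.52 + $330.11 + $130.48 = $1198.11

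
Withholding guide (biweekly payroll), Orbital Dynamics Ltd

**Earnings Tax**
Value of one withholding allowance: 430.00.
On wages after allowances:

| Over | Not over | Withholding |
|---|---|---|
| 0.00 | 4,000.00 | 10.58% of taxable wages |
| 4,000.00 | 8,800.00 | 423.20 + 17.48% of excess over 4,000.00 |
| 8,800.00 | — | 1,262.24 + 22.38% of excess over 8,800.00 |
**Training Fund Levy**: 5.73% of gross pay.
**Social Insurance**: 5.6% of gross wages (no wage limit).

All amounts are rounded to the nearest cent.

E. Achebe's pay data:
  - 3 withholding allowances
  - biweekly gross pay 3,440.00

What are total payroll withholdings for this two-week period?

Earnings Tax: taxable = 3,440.00 − 3×430.00 = 2,150.00
  10.58% × 2,150.00 = 227.47
Training Fund Levy: 5.73% × 3,440.00 = 197.11
Social Insurance: 5.6% × 3,440.00 = 192.64
Total: 227.47 + 197.11 + 192.64 = 617.22

617.22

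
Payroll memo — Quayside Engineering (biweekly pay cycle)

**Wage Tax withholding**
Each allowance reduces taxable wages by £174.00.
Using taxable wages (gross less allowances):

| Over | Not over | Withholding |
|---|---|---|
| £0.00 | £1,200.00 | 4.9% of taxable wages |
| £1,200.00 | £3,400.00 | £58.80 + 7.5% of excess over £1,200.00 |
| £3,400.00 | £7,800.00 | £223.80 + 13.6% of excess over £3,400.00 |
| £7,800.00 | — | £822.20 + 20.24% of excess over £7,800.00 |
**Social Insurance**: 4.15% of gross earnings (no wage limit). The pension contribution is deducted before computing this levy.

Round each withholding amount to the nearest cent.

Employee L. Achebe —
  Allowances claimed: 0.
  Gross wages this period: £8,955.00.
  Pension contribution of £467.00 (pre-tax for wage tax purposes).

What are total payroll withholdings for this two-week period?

£1,313.70

Wage Tax: taxable = £8,955.00 − £467.00 = £8,488.00
  £822.20 + 20.24% × (£8,488.00 − £7,800.00) = £822.20 + 20.24% × £688.00 = £961.45
Social Insurance: 4.15% × £8,488.00 = £352.25
Total: £961.45 + £352.25 = £1,313.70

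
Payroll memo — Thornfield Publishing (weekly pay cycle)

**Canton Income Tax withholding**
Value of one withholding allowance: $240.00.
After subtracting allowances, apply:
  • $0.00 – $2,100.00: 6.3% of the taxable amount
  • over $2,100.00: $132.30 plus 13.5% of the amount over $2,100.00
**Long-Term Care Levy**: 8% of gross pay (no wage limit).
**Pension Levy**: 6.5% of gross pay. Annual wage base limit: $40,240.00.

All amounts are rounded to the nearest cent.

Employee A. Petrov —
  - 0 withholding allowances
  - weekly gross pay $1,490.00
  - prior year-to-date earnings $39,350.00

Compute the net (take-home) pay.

Canton Income Tax: taxable = $1,490.00
  6.3% × $1,490.00 = $93.87
Long-Term Care Levy: 8% × $1,490.00 = $119.20
Pension Levy: cap $40,240.00 − YTD $39,350.00 = $890.00 subject; 6.5% × $890.00 = $57.85
Total withheld: $93.87 + $119.20 + $57.85 = $270.92
Net pay: $1,490.00 − $270.92 = $1,219.08

$1,219.08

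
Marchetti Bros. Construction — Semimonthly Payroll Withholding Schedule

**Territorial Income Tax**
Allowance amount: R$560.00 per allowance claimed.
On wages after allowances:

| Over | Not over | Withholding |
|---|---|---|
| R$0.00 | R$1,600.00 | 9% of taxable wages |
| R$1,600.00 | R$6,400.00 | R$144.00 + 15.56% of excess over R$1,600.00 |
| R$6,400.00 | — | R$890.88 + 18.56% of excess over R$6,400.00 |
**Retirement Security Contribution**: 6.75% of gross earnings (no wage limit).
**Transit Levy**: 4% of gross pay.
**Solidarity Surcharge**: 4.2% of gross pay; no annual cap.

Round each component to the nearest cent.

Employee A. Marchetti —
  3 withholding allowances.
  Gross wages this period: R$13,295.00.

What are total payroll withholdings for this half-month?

Territorial Income Tax: taxable = R$13,295.00 − 3×R$560.00 = R$11,615.00
  R$890.88 + 18.56% × (R$11,615.00 − R$6,400.00) = R$890.88 + 18.56% × R$5,215.00 = R$1,858.78
Retirement Security Contribution: 6.75% × R$13,295.00 = R$897.41
Transit Levy: 4% × R$13,295.00 = R$531.80
Solidarity Surcharge: 4.2% × R$13,295.00 = R$558.39
Total: R$1,858.78 + R$897.41 + R$531.80 + R$558.39 = R$3,846.38

R$3,846.38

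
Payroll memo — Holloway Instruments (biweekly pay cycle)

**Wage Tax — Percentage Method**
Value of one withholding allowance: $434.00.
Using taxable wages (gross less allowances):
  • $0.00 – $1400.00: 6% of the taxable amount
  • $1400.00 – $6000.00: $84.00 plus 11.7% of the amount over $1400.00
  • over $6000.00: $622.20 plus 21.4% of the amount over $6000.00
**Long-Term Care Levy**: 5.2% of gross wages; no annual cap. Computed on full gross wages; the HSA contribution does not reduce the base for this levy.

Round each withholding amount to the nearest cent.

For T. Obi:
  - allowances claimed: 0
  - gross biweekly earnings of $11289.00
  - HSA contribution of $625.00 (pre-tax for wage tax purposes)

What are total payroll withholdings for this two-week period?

$2207.33

Wage Tax: taxable = $11289.00 − $625.00 = $10664.00
  $622.20 + 21.4% × ($10664.00 − $6000.00) = $622.20 + 21.4% × $4664.00 = $1620.30
Long-Term Care Levy: 5.2% × $11289.00 = $587.03
Total: $1620.30 + $587.03 = $2207.33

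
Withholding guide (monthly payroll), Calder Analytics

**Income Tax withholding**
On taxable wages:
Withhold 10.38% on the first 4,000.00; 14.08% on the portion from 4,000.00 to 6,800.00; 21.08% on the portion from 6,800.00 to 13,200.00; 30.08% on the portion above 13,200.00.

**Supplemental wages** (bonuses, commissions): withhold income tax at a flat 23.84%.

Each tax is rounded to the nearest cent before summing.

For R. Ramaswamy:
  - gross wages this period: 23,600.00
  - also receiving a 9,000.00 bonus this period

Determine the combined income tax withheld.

7,432.48

Income Tax: taxable = 23,600.00
  2,158.56 + 30.08% × (23,600.00 − 13,200.00) = 2,158.56 + 30.08% × 10,400.00 = 5,286.88
Supplemental (23.84% flat on bonus): 23.84% × 9,000.00 = 2,145.60
Total income tax: 5,286.88 + 2,145.60 = 7,432.48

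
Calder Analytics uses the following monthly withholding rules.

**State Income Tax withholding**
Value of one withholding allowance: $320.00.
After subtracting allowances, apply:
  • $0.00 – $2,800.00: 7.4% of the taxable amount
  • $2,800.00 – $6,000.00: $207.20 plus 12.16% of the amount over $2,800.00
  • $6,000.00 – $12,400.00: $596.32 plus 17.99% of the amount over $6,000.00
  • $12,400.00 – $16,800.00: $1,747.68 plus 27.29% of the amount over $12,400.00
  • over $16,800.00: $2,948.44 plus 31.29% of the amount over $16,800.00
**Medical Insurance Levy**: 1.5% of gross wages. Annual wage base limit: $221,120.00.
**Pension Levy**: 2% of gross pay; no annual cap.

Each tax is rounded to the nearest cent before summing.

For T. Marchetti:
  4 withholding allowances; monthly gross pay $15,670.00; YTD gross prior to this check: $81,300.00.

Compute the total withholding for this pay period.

$2,839.20

State Income Tax: taxable = $15,670.00 − 4×$320.00 = $14,390.00
  $1,747.68 + 27.29% × ($14,390.00 − $12,400.00) = $1,747.68 + 27.29% × $1,990.00 = $2,290.75
Medical Insurance Levy: 1.5% × $15,670.00 = $235.05
Pension Levy: 2% × $15,670.00 = $313.40
Total: $2,290.75 + $235.05 + $313.40 = $2,839.20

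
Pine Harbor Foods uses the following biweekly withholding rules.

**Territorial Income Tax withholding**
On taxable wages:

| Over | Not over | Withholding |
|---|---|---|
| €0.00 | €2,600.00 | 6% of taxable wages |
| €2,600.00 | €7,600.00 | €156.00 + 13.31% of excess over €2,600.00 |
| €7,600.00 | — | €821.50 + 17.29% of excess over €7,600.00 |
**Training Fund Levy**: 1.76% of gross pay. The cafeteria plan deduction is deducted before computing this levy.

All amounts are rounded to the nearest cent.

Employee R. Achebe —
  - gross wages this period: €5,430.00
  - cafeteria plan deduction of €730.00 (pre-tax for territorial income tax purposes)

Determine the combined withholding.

Territorial Income Tax: taxable = €5,430.00 − €730.00 = €4,700.00
  €156.00 + 13.31% × (€4,700.00 − €2,600.00) = €156.00 + 13.31% × €2,100.00 = €435.51
Training Fund Levy: 1.76% × €4,700.00 = €82.72
Total: €435.51 + €82.72 = €518.23

€518.23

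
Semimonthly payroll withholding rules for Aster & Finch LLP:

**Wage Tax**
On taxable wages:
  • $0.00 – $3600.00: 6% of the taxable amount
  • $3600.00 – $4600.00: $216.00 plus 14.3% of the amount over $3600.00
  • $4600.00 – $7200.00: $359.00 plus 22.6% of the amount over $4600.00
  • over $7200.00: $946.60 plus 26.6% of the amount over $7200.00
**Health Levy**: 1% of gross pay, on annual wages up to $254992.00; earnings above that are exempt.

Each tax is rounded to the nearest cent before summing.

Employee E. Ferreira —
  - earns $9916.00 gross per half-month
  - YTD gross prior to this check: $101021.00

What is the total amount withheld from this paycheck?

Wage Tax: taxable = $9916.00
  $946.60 + 26.6% × ($9916.00 − $7200.00) = $946.60 + 26.6% × $2716.00 = $1669.06
Health Levy: 1% × $9916.00 = $99.16
Total: $1669.06 + $99.16 = $1768.22

$1768.22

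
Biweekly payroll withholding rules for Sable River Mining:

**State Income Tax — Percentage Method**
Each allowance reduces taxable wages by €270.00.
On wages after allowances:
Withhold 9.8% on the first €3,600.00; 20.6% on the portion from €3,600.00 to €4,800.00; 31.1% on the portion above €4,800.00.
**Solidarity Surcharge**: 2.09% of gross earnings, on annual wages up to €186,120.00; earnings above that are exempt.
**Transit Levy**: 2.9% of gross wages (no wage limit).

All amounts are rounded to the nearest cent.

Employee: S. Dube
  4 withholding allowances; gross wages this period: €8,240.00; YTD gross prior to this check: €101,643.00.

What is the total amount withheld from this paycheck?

€1,745.14

State Income Tax: taxable = €8,240.00 − 4×€270.00 = €7,160.00
  €600.00 + 31.1% × (€7,160.00 − €4,800.00) = €600.00 + 31.1% × €2,360.00 = €1,333.96
Solidarity Surcharge: 2.09% × €8,240.00 = €172.22
Transit Levy: 2.9% × €8,240.00 = €238.96
Total: €1,333.96 + €172.22 + €238.96 = €1,745.14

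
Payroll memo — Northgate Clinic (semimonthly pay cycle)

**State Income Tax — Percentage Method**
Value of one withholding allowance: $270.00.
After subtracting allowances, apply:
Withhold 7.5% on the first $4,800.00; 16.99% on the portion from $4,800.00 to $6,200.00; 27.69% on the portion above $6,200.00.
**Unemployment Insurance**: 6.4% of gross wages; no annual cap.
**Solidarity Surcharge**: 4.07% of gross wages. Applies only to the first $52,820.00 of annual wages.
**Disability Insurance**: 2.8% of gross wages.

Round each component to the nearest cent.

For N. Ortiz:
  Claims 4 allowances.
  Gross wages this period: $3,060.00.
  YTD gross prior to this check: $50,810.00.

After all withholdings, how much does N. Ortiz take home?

State Income Tax: taxable = $3,060.00 − 4×$270.00 = $1,980.00
  7.5% × $1,980.00 = $148.50
Unemployment Insurance: 6.4% × $3,060.00 = $195.84
Solidarity Surcharge: cap $52,820.00 − YTD $50,810.00 = $2,010.00 subject; 4.07% × $2,010.00 = $81.81
Disability Insurance: 2.8% × $3,060.00 = $85.68
Total withheld: $148.50 + $195.84 + $81.81 + $85.68 = $511.83
Net pay: $3,060.00 − $511.83 = $2,548.17

$2,548.17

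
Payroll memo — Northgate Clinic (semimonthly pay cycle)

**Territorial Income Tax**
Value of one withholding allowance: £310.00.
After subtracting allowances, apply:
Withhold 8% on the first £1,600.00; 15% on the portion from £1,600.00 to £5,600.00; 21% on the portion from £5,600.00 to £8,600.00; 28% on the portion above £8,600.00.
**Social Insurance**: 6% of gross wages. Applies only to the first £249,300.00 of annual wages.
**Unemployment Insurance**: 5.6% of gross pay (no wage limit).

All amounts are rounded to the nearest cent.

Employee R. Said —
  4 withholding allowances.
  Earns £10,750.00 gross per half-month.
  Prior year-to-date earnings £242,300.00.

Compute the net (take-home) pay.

£8,115.20

Territorial Income Tax: taxable = £10,750.00 − 4×£310.00 = £9,510.00
  £1,358.00 + 28% × (£9,510.00 − £8,600.00) = £1,358.00 + 28% × £910.00 = £1,612.80
Social Insurance: cap £249,300.00 − YTD £242,300.00 = £7,000.00 subject; 6% × £7,000.00 = £420.00
Unemployment Insurance: 5.6% × £10,750.00 = £602.00
Total withheld: £1,612.80 + £420.00 + £602.00 = £2,634.80
Net pay: £10,750.00 − £2,634.80 = £8,115.20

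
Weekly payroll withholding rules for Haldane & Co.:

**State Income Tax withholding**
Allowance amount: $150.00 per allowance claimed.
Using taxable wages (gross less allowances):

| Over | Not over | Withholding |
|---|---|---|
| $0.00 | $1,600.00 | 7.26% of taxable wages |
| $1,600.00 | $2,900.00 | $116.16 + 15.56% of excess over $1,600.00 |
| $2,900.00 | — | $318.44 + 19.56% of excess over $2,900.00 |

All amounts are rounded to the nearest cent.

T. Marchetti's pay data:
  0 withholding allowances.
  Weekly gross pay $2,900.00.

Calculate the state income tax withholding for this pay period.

$318.44

State Income Tax: taxable = $2,900.00
  $116.16 + 15.56% × ($2,900.00 − $1,600.00) = $116.16 + 15.56% × $1,300.00 = $318.44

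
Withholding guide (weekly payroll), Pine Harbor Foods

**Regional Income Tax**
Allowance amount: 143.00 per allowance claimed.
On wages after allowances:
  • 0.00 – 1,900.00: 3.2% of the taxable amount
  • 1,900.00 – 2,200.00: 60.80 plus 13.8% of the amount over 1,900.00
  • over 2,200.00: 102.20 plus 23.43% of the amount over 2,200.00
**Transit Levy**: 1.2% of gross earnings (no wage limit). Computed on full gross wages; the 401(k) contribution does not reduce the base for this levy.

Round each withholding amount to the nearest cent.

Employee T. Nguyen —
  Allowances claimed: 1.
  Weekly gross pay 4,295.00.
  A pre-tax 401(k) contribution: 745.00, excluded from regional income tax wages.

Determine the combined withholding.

436.54

Regional Income Tax: taxable = 4,295.00 − 745.00 − 1×143.00 = 3,407.00
  102.20 + 23.43% × (3,407.00 − 2,200.00) = 102.20 + 23.43% × 1,207.00 = 385.00
Transit Levy: 1.2% × 4,295.00 = 51.54
Total: 385.00 + 51.54 = 436.54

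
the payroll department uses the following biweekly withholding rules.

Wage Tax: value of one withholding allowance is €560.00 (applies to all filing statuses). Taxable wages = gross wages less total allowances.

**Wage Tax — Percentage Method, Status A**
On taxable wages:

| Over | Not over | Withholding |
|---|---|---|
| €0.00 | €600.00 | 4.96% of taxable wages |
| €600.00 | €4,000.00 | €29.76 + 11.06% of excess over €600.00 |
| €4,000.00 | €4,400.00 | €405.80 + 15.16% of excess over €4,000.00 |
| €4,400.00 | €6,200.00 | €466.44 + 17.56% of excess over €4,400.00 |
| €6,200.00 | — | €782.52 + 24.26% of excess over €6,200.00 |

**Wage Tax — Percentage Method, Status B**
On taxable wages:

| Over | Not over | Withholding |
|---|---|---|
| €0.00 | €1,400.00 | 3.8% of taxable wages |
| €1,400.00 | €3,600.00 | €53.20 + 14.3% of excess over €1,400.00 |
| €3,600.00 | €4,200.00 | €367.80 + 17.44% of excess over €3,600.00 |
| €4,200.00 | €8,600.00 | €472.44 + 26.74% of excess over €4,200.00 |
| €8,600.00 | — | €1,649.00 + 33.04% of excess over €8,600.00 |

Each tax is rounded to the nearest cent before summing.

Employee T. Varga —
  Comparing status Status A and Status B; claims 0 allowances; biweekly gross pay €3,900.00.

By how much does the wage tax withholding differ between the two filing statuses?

€25.38

Wage Tax (Status A): taxable = €3,900.00
  €29.76 + 11.06% × (€3,900.00 − €600.00) = €29.76 + 11.06% × €3,300.00 = €394.74
Wage Tax (Status B): taxable = €3,900.00
  €367.80 + 17.44% × (€3,900.00 − €3,600.00) = €367.80 + 17.44% × €300.00 = €420.12
Difference: |€394.74 − €420.12| = €25.38 (higher under Status B)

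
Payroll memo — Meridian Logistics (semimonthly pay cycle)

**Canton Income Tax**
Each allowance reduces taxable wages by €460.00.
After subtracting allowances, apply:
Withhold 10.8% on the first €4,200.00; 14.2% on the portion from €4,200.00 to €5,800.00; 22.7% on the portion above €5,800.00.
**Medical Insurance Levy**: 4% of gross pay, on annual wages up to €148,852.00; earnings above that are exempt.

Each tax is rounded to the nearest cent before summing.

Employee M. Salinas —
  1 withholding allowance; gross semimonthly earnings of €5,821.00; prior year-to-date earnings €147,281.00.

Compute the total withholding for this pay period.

€681.30

Canton Income Tax: taxable = €5,821.00 − 1×€460.00 = €5,361.00
  €453.60 + 14.2% × (€5,361.00 − €4,200.00) = €453.60 + 14.2% × €1,161.00 = €618.46
Medical Insurance Levy: cap €148,852.00 − YTD €147,281.00 = €1,571.00 subject; 4% × €1,571.00 = €62.84
Total: €618.46 + €62.84 = €681.30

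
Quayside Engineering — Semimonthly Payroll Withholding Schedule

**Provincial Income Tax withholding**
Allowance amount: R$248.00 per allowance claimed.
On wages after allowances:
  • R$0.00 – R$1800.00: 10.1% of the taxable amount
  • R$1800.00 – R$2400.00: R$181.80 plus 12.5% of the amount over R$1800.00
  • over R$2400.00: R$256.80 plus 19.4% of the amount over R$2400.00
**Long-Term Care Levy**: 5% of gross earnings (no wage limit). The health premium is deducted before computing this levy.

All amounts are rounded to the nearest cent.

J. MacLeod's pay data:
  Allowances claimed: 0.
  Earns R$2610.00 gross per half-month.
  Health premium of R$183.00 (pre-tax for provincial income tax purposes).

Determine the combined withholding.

Provincial Income Tax: taxable = R$2610.00 − R$183.00 = R$2427.00
  R$256.80 + 19.4% × (R$2427.00 − R$2400.00) = R$256.80 + 19.4% × R$27.00 = R$262.04
Long-Term Care Levy: 5% × R$2427.00 = R$121.35
Total: R$262.04 + R$121.35 = R$383.39

R$383.39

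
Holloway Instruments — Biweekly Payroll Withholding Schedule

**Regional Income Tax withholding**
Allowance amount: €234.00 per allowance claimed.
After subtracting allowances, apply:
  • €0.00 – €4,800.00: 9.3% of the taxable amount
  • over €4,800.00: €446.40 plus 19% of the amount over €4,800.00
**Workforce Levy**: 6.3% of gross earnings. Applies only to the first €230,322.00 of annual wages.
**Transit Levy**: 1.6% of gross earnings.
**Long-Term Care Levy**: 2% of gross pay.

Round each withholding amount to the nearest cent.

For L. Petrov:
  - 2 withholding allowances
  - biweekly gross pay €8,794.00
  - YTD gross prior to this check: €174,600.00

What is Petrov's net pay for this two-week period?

€6,807.06

Regional Income Tax: taxable = €8,794.00 − 2×€234.00 = €8,326.00
  €446.40 + 19% × (€8,326.00 − €4,800.00) = €446.40 + 19% × €3,526.00 = €1,116.34
Workforce Levy: 6.3% × €8,794.00 = €554.02
Transit Levy: 1.6% × €8,794.00 = €140.70
Long-Term Care Levy: 2% × €8,794.00 = €175.88
Total withheld: €1,116.34 + €554.02 + €140.70 + €175.88 = €1,986.94
Net pay: €8,794.00 − €1,986.94 = €6,807.06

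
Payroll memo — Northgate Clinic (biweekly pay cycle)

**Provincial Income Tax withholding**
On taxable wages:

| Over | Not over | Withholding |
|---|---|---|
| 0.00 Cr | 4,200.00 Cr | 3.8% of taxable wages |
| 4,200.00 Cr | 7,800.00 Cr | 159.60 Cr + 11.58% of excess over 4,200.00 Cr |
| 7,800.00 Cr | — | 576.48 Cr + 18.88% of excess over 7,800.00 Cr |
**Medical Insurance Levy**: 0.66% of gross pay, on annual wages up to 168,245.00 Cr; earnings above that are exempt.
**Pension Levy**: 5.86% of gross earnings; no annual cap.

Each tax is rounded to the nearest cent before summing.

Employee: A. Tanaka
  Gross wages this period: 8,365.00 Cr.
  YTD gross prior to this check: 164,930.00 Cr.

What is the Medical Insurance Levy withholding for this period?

Medical Insurance Levy: cap 168,245.00 Cr − YTD 164,930.00 Cr = 3,315.00 Cr subject; 0.66% × 3,315.00 Cr = 21.88 Cr

21.88 Cr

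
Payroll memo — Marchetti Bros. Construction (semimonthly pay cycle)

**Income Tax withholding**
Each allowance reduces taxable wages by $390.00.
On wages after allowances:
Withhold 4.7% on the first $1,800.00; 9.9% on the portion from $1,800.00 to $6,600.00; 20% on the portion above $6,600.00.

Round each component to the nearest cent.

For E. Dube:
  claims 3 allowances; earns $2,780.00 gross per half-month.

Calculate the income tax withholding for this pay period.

$75.67

Income Tax: taxable = $2,780.00 − 3×$390.00 = $1,610.00
  4.7% × $1,610.00 = $75.67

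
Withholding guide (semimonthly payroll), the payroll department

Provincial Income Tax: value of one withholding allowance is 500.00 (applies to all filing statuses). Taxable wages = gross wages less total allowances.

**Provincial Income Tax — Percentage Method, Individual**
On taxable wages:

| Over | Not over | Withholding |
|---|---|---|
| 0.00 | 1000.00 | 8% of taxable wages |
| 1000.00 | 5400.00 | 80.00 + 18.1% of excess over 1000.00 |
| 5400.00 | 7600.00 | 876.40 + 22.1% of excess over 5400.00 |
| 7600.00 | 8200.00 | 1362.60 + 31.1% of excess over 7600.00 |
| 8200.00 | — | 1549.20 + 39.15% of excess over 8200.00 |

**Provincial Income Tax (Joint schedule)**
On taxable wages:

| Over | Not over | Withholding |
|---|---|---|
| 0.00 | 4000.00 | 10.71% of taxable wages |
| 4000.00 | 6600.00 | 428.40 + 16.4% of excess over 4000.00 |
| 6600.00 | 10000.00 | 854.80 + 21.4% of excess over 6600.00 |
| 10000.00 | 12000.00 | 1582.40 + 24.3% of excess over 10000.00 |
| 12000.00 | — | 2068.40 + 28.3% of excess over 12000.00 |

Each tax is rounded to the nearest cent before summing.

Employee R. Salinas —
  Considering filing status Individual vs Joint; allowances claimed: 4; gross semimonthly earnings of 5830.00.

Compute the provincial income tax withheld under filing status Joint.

410.19

Provincial Income Tax (Joint): taxable = 5830.00 − 4×500.00 = 3830.00
  10.71% × 3830.00 = 410.19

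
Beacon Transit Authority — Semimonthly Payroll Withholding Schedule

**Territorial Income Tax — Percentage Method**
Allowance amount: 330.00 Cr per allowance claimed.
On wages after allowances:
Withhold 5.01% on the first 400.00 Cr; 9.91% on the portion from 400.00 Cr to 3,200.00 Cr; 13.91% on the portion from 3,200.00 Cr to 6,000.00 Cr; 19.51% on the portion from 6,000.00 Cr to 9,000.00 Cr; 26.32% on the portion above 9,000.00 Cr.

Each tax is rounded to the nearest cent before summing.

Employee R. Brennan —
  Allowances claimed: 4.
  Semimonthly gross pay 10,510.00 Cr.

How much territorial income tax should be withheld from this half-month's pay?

Territorial Income Tax: taxable = 10,510.00 Cr − 4×330.00 Cr = 9,190.00 Cr
  1,272.30 Cr + 26.32% × (9,190.00 Cr − 9,000.00 Cr) = 1,272.30 Cr + 26.32% × 190.00 Cr = 1,322.31 Cr

1,322.31 Cr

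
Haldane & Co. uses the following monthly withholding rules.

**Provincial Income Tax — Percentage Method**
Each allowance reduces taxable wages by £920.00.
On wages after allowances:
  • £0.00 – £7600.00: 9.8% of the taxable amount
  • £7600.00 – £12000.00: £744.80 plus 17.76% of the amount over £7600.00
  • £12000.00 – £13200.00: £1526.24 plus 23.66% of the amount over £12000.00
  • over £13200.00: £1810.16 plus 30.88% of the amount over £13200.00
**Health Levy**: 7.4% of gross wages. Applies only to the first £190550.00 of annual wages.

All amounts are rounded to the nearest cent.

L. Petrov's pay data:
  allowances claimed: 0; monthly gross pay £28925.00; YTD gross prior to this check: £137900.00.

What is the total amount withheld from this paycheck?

£8806.49

Provincial Income Tax: taxable = £28925.00
  £1810.16 + 30.88% × (£28925.00 − £13200.00) = £1810.16 + 30.88% × £15725.00 = £6666.04
Health Levy: 7.4% × £28925.00 = £2140.45
Total: £6666.04 + £2140.45 = £8806.49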